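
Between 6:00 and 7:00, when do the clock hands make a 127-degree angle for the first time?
At t minutes past 6:00, the hour hand is at 30 x 6 + 0.5t degrees and the minute hand is at 6t degrees.
The smaller angle between them is 127 degrees when |30H - 5.5t| = 127 or |30H - 5.5t| = 233.
With H = 6, solve 30 x 6 - 5.5t = +/- target for each target:
  t = (30 x 6 - 127) / 5.5 = 9.64
  t = (30 x 6 + 127) / 5.5 = 55.82
  t = (30 x 6 - 233) / 5.5 = -9.64 (outside (0, 60))
  t = (30 x 6 + 233) / 5.5 = 75.09 (outside (0, 60))
Valid solutions in (0, 60): {9.64, 55.82} minutes.
The first occurrence is t = 9.64 minutes.
The hands form a 127-degree angle at 9.64 minutes past 6:00.

Final answer: 9.64 minutes past 6:00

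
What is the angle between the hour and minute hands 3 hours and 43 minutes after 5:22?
First find the time 3 hours and 43 minutes after 5:22.
Total minutes: 5 x 60 + 22 + 3 x 60 + 43 = 545.
545 mod 720 = 545 minutes = 9:05.
Now compute the angle at 9:05:
Hour hand: 9 x 30 + 5 x 0.5 = 272.5 degrees
Minute hand: 5 x 6 = 30 degrees
Difference: |272.5 - 30| = 242.5 degrees
Smaller angle: 360 - 242.5 = 117.5 degrees

Final answer: 117.5 degrees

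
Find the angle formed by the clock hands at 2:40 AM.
Hour hand position: 2 x 30 + 40 x 0.5 = 80 degrees
Minute hand position: 40 x 6 = 240 degrees
Difference: |80 - 240| = 160 degrees
The angle between the hands is 160 degrees

Final answer: 160 degrees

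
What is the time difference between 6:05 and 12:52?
From 6:05 to 12:52:
(12 x 60 + 52) - (6 x 60 + 5) = 772 - 365 = 407 minutes
= 6 hours and 47 minutes

Final answer: 6 hours and 47 minutes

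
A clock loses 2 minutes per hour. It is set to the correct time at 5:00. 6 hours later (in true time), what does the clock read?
For every 60 true minutes, the faulty clock advances 60 - 2 = 58 minutes.
True elapsed: 6 hours = 360 minutes.
Faulty clock advances: 360 x 58/60 = 348 minutes (drift: 12 minutes behind).
Shown time: 5:00 + 348 minutes = 10:48.

Final answer: 10:48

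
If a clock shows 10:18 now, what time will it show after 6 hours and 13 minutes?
Starting time: 10:18
Adding 13 minutes to 18 minutes: 18 + 13 = 31 minutes
Adding 6 hours: 10 + 6 = 16 - 12 = 4
Final time: 4:31

Final answer: 4:31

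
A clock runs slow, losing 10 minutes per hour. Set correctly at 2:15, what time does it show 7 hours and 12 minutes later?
For every 60 true minutes, the faulty clock advances 60 - 10 = 50 minutes.
True elapsed: 7 hours and 12 minutes = 432 minutes.
Faulty clock advances: 432 x 50/60 = 360 minutes (drift: 72 minutes behind).
Shown time: 2:15 + 360 minutes = 8:15.

Final answer: 8:15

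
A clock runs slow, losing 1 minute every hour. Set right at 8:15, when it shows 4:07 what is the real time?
For every 60 true minutes, the faulty clock advances 59 minutes, so 1 faulty-clock minute corresponds to 60/59 true minutes.
From 8:15 to 4:07 on the faulty dial is 472 minutes.
True elapsed: 472 x 60/59 = 480 minutes = 8 hours.
True time: 8:15 + 8 hours = 4:15.

Final answer: 4:15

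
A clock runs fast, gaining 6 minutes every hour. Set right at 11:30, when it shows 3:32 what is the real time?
For every 60 true minutes, the faulty clock advances 66 minutes, so 1 faulty-clock minute corresponds to 60/66 true minutes.
From 11:30 to 3:32 on the faulty dial is 242 minutes.
True elapsed: 242 x 60/66 = 220 minutes = 3 hours and 40 minutes.
True time: 11:30 + 3 hours and 40 minutes = 3:10.

Final answer: 3:10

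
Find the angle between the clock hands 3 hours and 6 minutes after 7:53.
First find the time 3 hours and 6 minutes after 7:53.
Total minutes: 7 x 60 + 53 + 3 x 60 + 6 = 659.
659 mod 720 = 659 minutes = 10:59.
Now compute the angle at 10:59:
Hour hand: 10 x 30 + 59 x 0.5 = 329.5 degrees
Minute hand: 59 x 6 = 354 degrees
Difference: |329.5 - 354| = 24.5 degrees
The angle is 24.5 degrees

Final answer: 24.5 degrees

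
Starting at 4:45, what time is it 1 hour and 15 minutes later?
Starting time: 4:45
Adding 15 minutes to 45 minutes: 45 + 15 = 60 minutes = 1 hour
Adding 1 hour: 4 + 1 + 1 (carry) = 6
Final time: 6:00

Final answer: 6:00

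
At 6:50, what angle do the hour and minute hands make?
Hour hand position: 6 x 30 + 50 x 0.5 = 205 degrees
Minute hand position: 50 x 6 = 300 degrees
Difference: |205 - 300| = 95 degrees
The angle between the hands is 95 degrees

Final answer: 95 degrees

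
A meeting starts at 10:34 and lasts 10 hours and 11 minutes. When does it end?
Starting time: 10:34
Adding 11 minutes to 34 minutes: 34 + 11 = 45 minutes
Adding 10 hours: 10 + 10 = 20 - 12 = 8
Final time: 8:45

Final answer: 8:45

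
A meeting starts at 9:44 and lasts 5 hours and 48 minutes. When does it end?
Starting time: 9:44
Adding 48 minutes to 44 minutes: 44 + 48 = 92 minutes = 1 hour and 32 minutes
Adding 5 hours: 9 + 5 + 1 (carry) = 15 - 12 = 3
Final time: 3:32

Final answer: 3:32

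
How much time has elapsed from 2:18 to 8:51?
From 2:18 to 8:51:
(8 x 60 + 51) - (2 x 60 + 18) = 531 - 138 = 393 minutes
= 6 hours and 33 minutes

Final answer: 6 hours and 33 minutes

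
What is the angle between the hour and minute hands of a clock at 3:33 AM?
Hour hand position: 3 x 30 + 33 x 0.5 = 106.5 degrees
Minute hand position: 33 x 6 = 198 degrees
Difference: |106.5 - 198| = 91.5 degrees
The angle between the hands is 91.5 degrees

Final answer: 91.5 degrees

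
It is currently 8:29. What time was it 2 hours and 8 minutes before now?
Starting time: 8:29 = 509 total minutes past 12:00
Subtracting: 2 hours and 8 minutes = 128 minutes
509 - 128 = 381 minutes
= 6 hours and 21 minutes past 12:00 = 6:21

Final answer: 6:21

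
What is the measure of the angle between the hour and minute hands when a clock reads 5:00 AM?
Hour hand position: 5 x 30 + 0 x 0.5 = 150 degrees
Minute hand position: 0 x 6 = 0 degrees
Difference: |150 - 0| = 150 degrees
The angle between the hands is 150 degrees

Final answer: 150 degrees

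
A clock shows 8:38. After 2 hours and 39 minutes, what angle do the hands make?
First find the time 2 hours and 39 minutes after 8:38.
Total minutes: 8 x 60 + 38 + 2 x 60 + 39 = 677.
677 mod 720 = 677 minutes = 11:17.
Now compute the angle at 11:17:
Hour hand: 11 x 30 + 17 x 0.5 = 338.5 degrees
Minute hand: 17 x 6 = 102 degrees
Difference: |338.5 - 102| = 236.5 degrees
Smaller angle: 360 - 236.5 = 123.5 degrees

Final answer: 123.5 degrees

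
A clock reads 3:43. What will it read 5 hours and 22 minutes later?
Starting time: 3:43
Adding 22 minutes to 43 minutes: 43 + 22 = 65 minutes = 1 hour and 5 minutes
Adding 5 hours: 3 + 5 + 1 (carry) = 9
Final time: 9:05

Final answer: 9:05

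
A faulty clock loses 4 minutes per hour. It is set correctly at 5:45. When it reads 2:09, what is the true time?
For every 60 true minutes, the faulty clock advances 56 minutes, so 1 faulty-clock minute corresponds to 60/56 true minutes.
From 5:45 to 2:09 on the faulty dial is 504 minutes.
True elapsed: 504 x 60/56 = 540 minutes = 9 hours.
True time: 5:45 + 9 hours = 2:45.

Final answer: 2:45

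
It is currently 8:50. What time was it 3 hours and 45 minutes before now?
Starting time: 8:50 = 530 total minutes past 12:00
Subtracting: 3 hours and 45 minutes = 225 minutes
530 - 225 = 305 minutes
= 5 hours and 5 minutes past 12:00 = 5:05

Final answer: 5:05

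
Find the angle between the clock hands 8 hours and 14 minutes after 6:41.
First find the time 8 hours and 14 minutes after 6:41.
Total minutes: 6 x 60 + 41 + 8 x 60 + 14 = 895.
895 mod 720 = 175 minutes = 2:55.
Now compute the angle at 2:55:
Hour hand: 2 x 30 + 55 x 0.5 = 87.5 degrees
Minute hand: 55 x 6 = 330 degrees
Difference: |87.5 - 330| = 242.5 degrees
Smaller angle: 360 - 242.5 = 117.5 degrees

Final answer: 117.5 degrees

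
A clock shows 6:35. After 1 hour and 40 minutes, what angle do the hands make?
First find the time 1 hour and 40 minutes after 6:35.
Total minutes: 6 x 60 + 35 + 1 x 60 + 40 = 495.
495 mod 720 = 495 minutes = 8:15.
Now compute the angle at 8:15:
Hour hand: 8 x 30 + 15 x 0.5 = 247.5 degrees
Minute hand: 15 x 6 = 90 degrees
Difference: |247.5 - 90| = 157.5 degrees
The angle is 157.5 degrees

Final answer: 157.5 degrees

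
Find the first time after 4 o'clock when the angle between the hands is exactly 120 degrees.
At t minutes past 4:00, the hour hand is at 30 x 4 + 0.5t degrees and the minute hand is at 6t degrees.
The smaller angle between them is 120 degrees when |30H - 5.5t| = 120 or |30H - 5.5t| = 240.
With H = 4, solve 30 x 4 - 5.5t = +/- target for each target:
  t = (30 x 4 - 120) / 5.5 = 0 (outside (0, 60))
  t = (30 x 4 + 120) / 5.5 = 43.64
  t = (30 x 4 - 240) / 5.5 = -21.82 (outside (0, 60))
  t = (30 x 4 + 240) / 5.5 = 65.45 (outside (0, 60))
Valid solutions in (0, 60): {43.64} minutes.
The first occurrence is t = 43.64 minutes.
The hands form a 120-degree angle at 43.64 minutes past 4:00.

Final answer: 43.64 minutes past 4:00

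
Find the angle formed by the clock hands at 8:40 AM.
Hour hand position: 8 x 30 + 40 x 0.5 = 260 degrees
Minute hand position: 40 x 6 = 240 degrees
Difference: |260 - 240| = 20 degrees
The angle between the hands is 20 degrees

Final answer: 20 degrees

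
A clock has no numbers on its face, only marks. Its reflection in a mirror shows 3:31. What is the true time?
Reflection across the vertical (12-6) axis maps a hand at angle A degrees to (360 - A) degrees, which sends a reading of T minutes past 12:00 to (720 - T) minutes past 12:00.
Mirror reads 3:31 = 211 minutes past 12:00.
Actual time: (720 - 211) mod 720 = 509 minutes = 8:29.

Final answer: 8:29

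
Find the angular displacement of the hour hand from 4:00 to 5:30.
The hour hand moves 0.5 degrees per minute.
Time elapsed: 5:30 - 4:00 = 90 minutes
Angular displacement: 90 x 0.5 = 45 degrees

Final answer: 45 degrees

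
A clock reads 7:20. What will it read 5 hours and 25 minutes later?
Starting time: 7:20
Adding 25 minutes to 20 minutes: 20 + 25 = 45 minutes
Adding 5 hours: 7 + 5 = 12
Final time: 12:45

Final answer: 12:45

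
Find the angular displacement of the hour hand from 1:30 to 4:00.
The hour hand moves 0.5 degrees per minute.
Time elapsed: 4:00 - 1:30 = 150 minutes
Angular displacement: 150 x 0.5 = 75 degrees

Final answer: 75 degrees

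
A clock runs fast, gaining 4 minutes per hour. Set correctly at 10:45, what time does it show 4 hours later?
For every 60 true minutes, the faulty clock advances 60 + 4 = 64 minutes.
True elapsed: 4 hours = 240 minutes.
Faulty clock advances: 240 x 64/60 = 256 minutes (drift: 16 minutes ahead).
Shown time: 10:45 + 256 minutes = 3:01.

Final answer: 3:01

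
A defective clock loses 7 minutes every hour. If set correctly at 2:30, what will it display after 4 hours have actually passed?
For every 60 true minutes, the faulty clock advances 60 - 7 = 53 minutes.
True elapsed: 4 hours = 240 minutes.
Faulty clock advances: 240 x 53/60 = 212 minutes (drift: 28 minutes behind).
Shown time: 2:30 + 212 minutes = 6:02.

Final answer: 6:02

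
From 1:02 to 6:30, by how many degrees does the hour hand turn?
The hour hand moves 0.5 degrees per minute.
Time elapsed: 6:30 - 1:02 = 328 minutes
Angular displacement: 328 x 0.5 = 164 degrees

Final answer: 164 degrees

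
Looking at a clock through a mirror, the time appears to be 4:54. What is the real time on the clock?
Reflection across the vertical (12-6) axis maps a hand at angle A degrees to (360 - A) degrees, which sends a reading of T minutes past 12:00 to (720 - T) minutes past 12:00.
Mirror reads 4:54 = 294 minutes past 12:00.
Actual time: (720 - 294) mod 720 = 426 minutes = 7:06.

Final answer: 7:06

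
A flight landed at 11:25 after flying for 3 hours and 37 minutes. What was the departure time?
Starting time: 11:25 = 685 total minutes past 12:00
Subtracting: 3 hours and 37 minutes = 217 minutes
685 - 217 = 468 minutes
= 7 hours and 48 minutes past 12:00 = 7:48

Final answer: 7:48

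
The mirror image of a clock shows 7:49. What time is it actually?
Reflection across the vertical (12-6) axis maps a hand at angle A degrees to (360 - A) degrees, which sends a reading of T minutes past 12:00 to (720 - T) minutes past 12:00.
Mirror reads 7:49 = 469 minutes past 12:00.
Actual time: (720 - 469) mod 720 = 251 minutes = 4:11.

Final answer: 4:11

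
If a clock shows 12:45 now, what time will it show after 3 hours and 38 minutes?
Starting time: 12:45
Adding 38 minutes to 45 minutes: 45 + 38 = 83 minutes = 1 hour and 23 minutes
Adding 3 hours: 12 + 3 + 1 (carry) = 16 - 12 = 4
Final time: 4:23

Final answer: 4:23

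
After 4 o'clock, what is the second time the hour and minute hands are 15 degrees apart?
At t minutes past 4:00, the hour hand is at 30 x 4 + 0.5t degrees and the minute hand is at 6t degrees.
The smaller angle between them is 15 degrees when |30H - 5.5t| = 15 or |30H - 5.5t| = 345.
With H = 4, solve 30 x 4 - 5.5t = +/- target for each target:
  t = (30 x 4 - 15) / 5.5 = 19.09
  t = (30 x 4 + 15) / 5.5 = 24.55
  t = (30 x 4 - 345) / 5.5 = -40.91 (outside (0, 60))
  t = (30 x 4 + 345) / 5.5 = 84.55 (outside (0, 60))
Valid solutions in (0, 60): {19.09, 24.55} minutes.
The second occurrence is t = 24.55 minutes.
The hands form a 15-degree angle at 24.55 minutes past 4:00.

Final answer: 24.55 minutes past 4:00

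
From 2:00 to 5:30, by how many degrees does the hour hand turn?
The hour hand moves 0.5 degrees per minute.
Time elapsed: 5:30 - 2:00 = 210 minutes
Angular displacement: 210 x 0.5 = 105 degrees

Final answer: 105 degrees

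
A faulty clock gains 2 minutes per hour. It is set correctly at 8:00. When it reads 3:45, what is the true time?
For every 60 true minutes, the faulty clock advances 62 minutes, so 1 faulty-clock minute corresponds to 60/62 true minutes.
From 8:00 to 3:45 on the faulty dial is 465 minutes.
True elapsed: 465 x 60/62 = 450 minutes = 7 hours and 30 minutes.
True time: 8:00 + 7 hours and 30 minutes = 3:30.

Final answer: 3:30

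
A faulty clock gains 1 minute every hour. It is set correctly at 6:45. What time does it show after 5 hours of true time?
For every 60 true minutes, the faulty clock advances 60 + 1 = 61 minutes.
True elapsed: 5 hours = 300 minutes.
Faulty clock advances: 300 x 61/60 = 305 minutes (drift: 5 minutes ahead).
Shown time: 6:45 + 305 minutes = 11:50.

Final answer: 11:50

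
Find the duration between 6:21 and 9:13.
From 6:21 to 9:13:
(9 x 60 + 13) - (6 x 60 + 21) = 553 - 381 = 172 minutes
= 2 hours and 52 minutes

Final answer: 2 hours and 52 minutes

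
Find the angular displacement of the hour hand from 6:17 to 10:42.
The hour hand moves 0.5 degrees per minute.
Time elapsed: 10:42 - 6:17 = 265 minutes
Angular displacement: 265 x 0.5 = 132.5 degrees

Final answer: 132.5 degrees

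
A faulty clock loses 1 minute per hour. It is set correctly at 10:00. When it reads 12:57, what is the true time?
For every 60 true minutes, the faulty clock advances 59 minutes, so 1 faulty-clock minute corresponds to 60/59 true minutes.
From 10:00 to 12:57 on the faulty dial is 177 minutes.
True elapsed: 177 x 60/59 = 180 minutes = 3 hours.
True time: 10:00 + 3 hours = 1:00.

Final answer: 1:00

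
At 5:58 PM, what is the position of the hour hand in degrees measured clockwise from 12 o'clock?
The hour hand moves 30 degrees per hour and 0.5 degrees per minute.
At 5:58: (5) x 30 + 58 x 0.5 = 150 + 29 = 179 degrees

Final answer: 179 degrees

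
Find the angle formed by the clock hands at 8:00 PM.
Hour hand position: 8 x 30 + 0 x 0.5 = 240 degrees
Minute hand position: 0 x 6 = 0 degrees
Difference: |240 - 0| = 240 degrees
Since 240 > 180, the smaller angle is 360 - 240 = 120 degrees

Final answer: 120 degrees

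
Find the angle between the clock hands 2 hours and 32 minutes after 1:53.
First find the time 2 hours and 32 minutes after 1:53.
Total minutes: 1 x 60 + 53 + 2 x 60 + 32 = 265.
265 mod 720 = 265 minutes = 4:25.
Now compute the angle at 4:25:
Hour hand: 4 x 30 + 25 x 0.5 = 132.5 degrees
Minute hand: 25 x 6 = 150 degrees
Difference: |132.5 - 150| = 17.5 degrees
The angle is 17.5 degrees

Final answer: 17.5 degrees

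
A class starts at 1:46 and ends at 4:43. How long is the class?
From 1:46 to 4:43:
(4 x 60 + 43) - (1 x 60 + 46) = 283 - 106 = 177 minutes
= 2 hours and 57 minutes

Final answer: 2 hours and 57 minutes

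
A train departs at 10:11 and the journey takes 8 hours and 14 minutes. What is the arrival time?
Starting time: 10:11
Adding 14 minutes to 11 minutes: 11 + 14 = 25 minutes
Adding 8 hours: 10 + 8 = 18 - 12 = 6
Final time: 6:25

Final answer: 6:25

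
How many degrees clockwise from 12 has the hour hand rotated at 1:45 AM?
The hour hand moves 30 degrees per hour and 0.5 degrees per minute.
At 1:45: (1) x 30 + 45 x 0.5 = 30 + 22.5 = 52.5 degrees

Final answer: 52.5 degrees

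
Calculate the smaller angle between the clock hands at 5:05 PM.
Hour hand position: 5 x 30 + 5 x 0.5 = 152.5 degrees
Minute hand position: 5 x 6 = 30 degrees
Difference: |152.5 - 30| = 122.5 degrees
The angle between the hands is 122.5 degrees

Final answer: 122.5 degrees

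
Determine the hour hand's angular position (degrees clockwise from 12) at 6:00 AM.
The hour hand moves 30 degrees per hour and 0.5 degrees per minute.
At 6:00: (6) x 30 + 0 x 0.5 = 180 + 0 = 180 degrees

Final answer: 180 degrees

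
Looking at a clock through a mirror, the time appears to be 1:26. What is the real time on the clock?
Reflection across the vertical (12-6) axis maps a hand at angle A degrees to (360 - A) degrees, which sends a reading of T minutes past 12:00 to (720 - T) minutes past 12:00.
Mirror reads 1:26 = 86 minutes past 12:00.
Actual time: (720 - 86) mod 720 = 634 minutes = 10:34.

Final answer: 10:34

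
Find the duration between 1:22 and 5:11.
From 1:22 to 5:11:
(5 x 60 + 11) - (1 x 60 + 22) = 311 - 82 = 229 minutes
= 3 hours and 49 minutes

Final answer: 3 hours and 49 minutes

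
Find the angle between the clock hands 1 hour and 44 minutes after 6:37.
First find the time 1 hour and 44 minutes after 6:37.
Total minutes: 6 x 60 + 37 + 1 x 60 + 44 = 501.
501 mod 720 = 501 minutes = 8:21.
Now compute the angle at 8:21:
Hour hand: 8 x 30 + 21 x 0.5 = 250.5 degrees
Minute hand: 21 x 6 = 126 degrees
Difference: |250.5 - 126| = 124.5 degrees
The angle is 124.5 degrees

Final answer: 124.5 degrees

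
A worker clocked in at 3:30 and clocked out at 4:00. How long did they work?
From 3:30 to 4:00:
(4 x 60 + 0) - (3 x 60 + 30) = 240 - 210 = 30 minutes
= 30 minutes

Final answer: 30 minutes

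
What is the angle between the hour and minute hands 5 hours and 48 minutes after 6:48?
First find the time 5 hours and 48 minutes after 6:48.
Total minutes: 6 x 60 + 48 + 5 x 60 + 48 = 756.
756 mod 720 = 36 minutes = 12:36.
Now compute the angle at 12:36:
Hour hand: 0 x 30 + 36 x 0.5 = 18 degrees
Minute hand: 36 x 6 = 216 degrees
Difference: |18 - 216| = 198 degrees
Smaller angle: 360 - 198 = 162 degrees

Final answer: 162 degrees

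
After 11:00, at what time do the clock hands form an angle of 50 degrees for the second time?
At t minutes past 11:00, the hour hand is at 30 x 11 + 0.5t degrees and the minute hand is at 6t degrees.
The smaller angle between them is 50 degrees when |30H - 5.5t| = 50 or |30H - 5.5t| = 310.
With H = 11, solve 30 x 11 - 5.5t = +/- target for each target:
  t = (30 x 11 - 50) / 5.5 = 50.91
  t = (30 x 11 + 50) / 5.5 = 69.09 (outside (0, 60))
  t = (30 x 11 - 310) / 5.5 = 3.64
  t = (30 x 11 + 310) / 5.5 = 116.36 (outside (0, 60))
Valid solutions in (0, 60): {3.64, 50.91} minutes.
The second occurrence is t = 50.91 minutes.
The hands form a 50-degree angle at 50.91 minutes past 11:00.

Final answer: 50.91 minutes past 11:00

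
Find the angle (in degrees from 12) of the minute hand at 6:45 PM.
The minute hand moves 6 degrees per minute.
At 6:45: 45 x 6 = 270 degrees

Final answer: 270 degrees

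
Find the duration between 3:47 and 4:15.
From 3:47 to 4:15:
(4 x 60 + 15) - (3 x 60 + 47) = 255 - 227 = 28 minutes
= 28 minutes

Final answer: 28 minutes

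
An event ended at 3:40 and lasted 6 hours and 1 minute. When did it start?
Starting time: 3:40 = 220 total minutes past 12:00
Subtracting: 6 hours and 1 minute = 361 minutes
220 - 361 = -141 (negative, add 12 hours = 720) = 579 minutes
= 9 hours and 39 minutes past 12:00 = 9:39

Final answer: 9:39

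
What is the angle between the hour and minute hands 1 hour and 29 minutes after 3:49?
First find the time 1 hour and 29 minutes after 3:49.
Total minutes: 3 x 60 + 49 + 1 x 60 + 29 = 318.
318 mod 720 = 318 minutes = 5:18.
Now compute the angle at 5:18:
Hour hand: 5 x 30 + 18 x 0.5 = 159 degrees
Minute hand: 18 x 6 = 108 degrees
Difference: |159 - 108| = 51 degrees
The angle is 51 degrees

Final answer: 51 degrees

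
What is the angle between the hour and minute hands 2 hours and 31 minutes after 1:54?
First find the time 2 hours and 31 minutes after 1:54.
Total minutes: 1 x 60 + 54 + 2 x 60 + 31 = 265.
265 mod 720 = 265 minutes = 4:25.
Now compute the angle at 4:25:
Hour hand: 4 x 30 + 25 x 0.5 = 132.5 degrees
Minute hand: 25 x 6 = 150 degrees
Difference: |132.5 - 150| = 17.5 degrees
The angle is 17.5 degrees

Final answer: 17.5 degrees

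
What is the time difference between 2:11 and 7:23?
From 2:11 to 7:23:
(7 x 60 + 23) - (2 x 60 + 11) = 443 - 131 = 312 minutes
= 5 hours and 12 minutes

Final answer: 5 hours and 12 minutes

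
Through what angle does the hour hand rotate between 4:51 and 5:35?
The hour hand moves 0.5 degrees per minute.
Time elapsed: 5:35 - 4:51 = 44 minutes
Angular displacement: 44 x 0.5 = 22 degrees

Final answer: 22 degrees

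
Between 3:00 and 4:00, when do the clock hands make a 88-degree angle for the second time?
At t minutes past 3:00, the hour hand is at 30 x 3 + 0.5t degrees and the minute hand is at 6t degrees.
The smaller angle between them is 88 degrees when |30H - 5.5t| = 88 or |30H - 5.5t| = 272.
With H = 3, solve 30 x 3 - 5.5t = +/- target for each target:
  t = (30 x 3 - 88) / 5.5 = 0.36
  t = (30 x 3 + 88) / 5.5 = 32.36
  t = (30 x 3 - 272) / 5.5 = -33.09 (outside (0, 60))
  t = (30 x 3 + 272) / 5.5 = 65.82 (outside (0, 60))
Valid solutions in (0, 60): {0.36, 32.36} minutes.
The second occurrence is t = 32.36 minutes.
The hands form a 88-degree angle at 32.36 minutes past 3:00.

Final answer: 32.36 minutes past 3:00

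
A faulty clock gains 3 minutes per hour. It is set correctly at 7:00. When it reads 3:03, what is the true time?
For every 60 true minutes, the faulty clock advances 63 minutes, so 1 faulty-clock minute corresponds to 60/63 true minutes.
From 7:00 to 3:03 on the faulty dial is 483 minutes.
True elapsed: 483 x 60/63 = 460 minutes = 7 hours and 40 minutes.
True time: 7:00 + 7 hours and 40 minutes = 2:40.

Final answer: 2:40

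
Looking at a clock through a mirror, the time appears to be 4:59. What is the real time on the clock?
Reflection across the vertical (12-6) axis maps a hand at angle A degrees to (360 - A) degrees, which sends a reading of T minutes past 12:00 to (720 - T) minutes past 12:00.
Mirror reads 4:59 = 299 minutes past 12:00.
Actual time: (720 - 299) mod 720 = 421 minutes = 7:01.

Final answer: 7:01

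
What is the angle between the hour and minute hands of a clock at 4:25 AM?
Hour hand position: 4 x 30 + 25 x 0.5 = 132.5 degrees
Minute hand position: 25 x 6 = 150 degrees
Difference: |132.5 - 150| = 17.5 degrees
The angle between the hands is 17.5 degrees

Final answer: 17.5 degrees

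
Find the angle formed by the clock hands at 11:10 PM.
Hour hand position: 11 x 30 + 10 x 0.5 = 335 degrees
Minute hand position: 10 x 6 = 60 degrees
Difference: |335 - 60| = 275 degrees
Since 275 > 180, the smaller angle is 360 - 275 = 85 degrees

Final answer: 85 degrees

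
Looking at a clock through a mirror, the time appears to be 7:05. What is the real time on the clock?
Reflection across the vertical (12-6) axis maps a hand at angle A degrees to (360 - A) degrees, which sends a reading of T minutes past 12:00 to (720 - T) minutes past 12:00.
Mirror reads 7:05 = 425 minutes past 12:00.
Actual time: (720 - 425) mod 720 = 295 minutes = 4:55.

Final answer: 4:55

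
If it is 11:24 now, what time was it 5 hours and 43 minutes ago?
Starting time: 11:24 = 684 total minutes past 12:00
Subtracting: 5 hours and 43 minutes = 343 minutes
684 - 343 = 341 minutes
= 5 hours and 41 minutes past 12:00 = 5:41

Final answer: 5:41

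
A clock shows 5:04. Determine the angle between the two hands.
Hour hand position: 5 x 30 + 4 x 0.5 = 152 degrees
Minute hand position: 4 x 6 = 24 degrees
Difference: |152 - 24| = 128 degrees
The angle between the hands is 128 degrees

Final answer: 128 degrees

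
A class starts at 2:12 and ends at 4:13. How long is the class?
From 2:12 to 4:13:
(4 x 60 + 13) - (2 x 60 + 12) = 253 - 132 = 121 minutes
= 2 hours and 1 minute

Final answer: 2 hours and 1 minute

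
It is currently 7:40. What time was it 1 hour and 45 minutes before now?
Starting time: 7:40 = 460 total minutes past 12:00
Subtracting: 1 hour and 45 minutes = 105 minutes
460 - 105 = 355 minutes
= 5 hours and 55 minutes past 12:00 = 5:55

Final answer: 5:55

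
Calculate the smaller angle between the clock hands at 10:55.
Hour hand position: 10 x 30 + 55 x 0.5 = 327.5 degrees
Minute hand position: 55 x 6 = 330 degrees
Difference: |327.5 - 330| = 2.5 degrees
The angle between the hands is 2.5 degrees

Final answer: 2.5 degrees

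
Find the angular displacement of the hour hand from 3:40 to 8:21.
The hour hand moves 0.5 degrees per minute.
Time elapsed: 8:21 - 3:40 = 281 minutes
Angular displacement: 281 x 0.5 = 140.5 degrees

Final answer: 140.5 degrees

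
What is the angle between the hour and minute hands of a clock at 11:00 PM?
Hour hand position: 11 x 30 + 0 x 0.5 = 330 degrees
Minute hand position: 0 x 6 = 0 degrees
Difference: |330 - 0| = 330 degrees
Since 330 > 180, the smaller angle is 360 - 330 = 30 degrees

Final answer: 30 degrees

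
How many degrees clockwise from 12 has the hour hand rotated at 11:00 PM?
The hour hand moves 30 degrees per hour and 0.5 degrees per minute.
At 11:00: (11) x 30 + 0 x 0.5 = 330 + 0 = 330 degrees

Final answer: 330 degrees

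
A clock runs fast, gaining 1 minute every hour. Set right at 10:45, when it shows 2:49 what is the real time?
For every 60 true minutes, the faulty clock advances 61 minutes, so 1 faulty-clock minute corresponds to 60/61 true minutes.
From 10:45 to 2:49 on the faulty dial is 244 minutes.
True elapsed: 244 x 60/61 = 240 minutes = 4 hours.
True time: 10:45 + 4 hours = 2:45.

Final answer: 2:45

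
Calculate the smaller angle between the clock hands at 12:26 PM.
Hour hand position: 0 x 30 + 26 x 0.5 = 13 degrees
Minute hand position: 26 x 6 = 156 degrees
Difference: |13 - 156| = 143 degrees
The angle between the hands is 143 degrees

Final answer: 143 degrees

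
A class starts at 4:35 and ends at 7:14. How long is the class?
From 4:35 to 7:14:
(7 x 60 + 14) - (4 x 60 + 35) = 434 - 275 = 159 minutes
= 2 hours and 39 minutes

Final answer: 2 hours and 39 minutes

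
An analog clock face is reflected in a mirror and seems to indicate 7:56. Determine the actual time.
Reflection across the vertical (12-6) axis maps a hand at angle A degrees to (360 - A) degrees, which sends a reading of T minutes past 12:00 to (720 - T) minutes past 12:00.
Mirror reads 7:56 = 476 minutes past 12:00.
Actual time: (720 - 476) mod 720 = 244 minutes = 4:04.

Final answer: 4:04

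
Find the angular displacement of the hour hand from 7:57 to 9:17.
The hour hand moves 0.5 degrees per minute.
Time elapsed: 9:17 - 7:57 = 80 minutes
Angular displacement: 80 x 0.5 = 40 degrees

Final answer: 40 degrees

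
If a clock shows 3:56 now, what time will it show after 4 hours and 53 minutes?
Starting time: 3:56
Adding 53 minutes to 56 minutes: 56 + 53 = 109 minutes = 1 hour and 49 minutes
Adding 4 hours: 3 + 4 + 1 (carry) = 8
Final time: 8:49

Final answer: 8:49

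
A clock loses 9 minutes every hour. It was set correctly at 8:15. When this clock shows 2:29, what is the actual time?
For every 60 true minutes, the faulty clock advances 51 minutes, so 1 faulty-clock minute corresponds to 60/51 true minutes.
From 8:15 to 2:29 on the faulty dial is 374 minutes.
True elapsed: 374 x 60/51 = 440 minutes = 7 hours and 20 minutes.
True time: 8:15 + 7 hours and 20 minutes = 3:35.

Final answer: 3:35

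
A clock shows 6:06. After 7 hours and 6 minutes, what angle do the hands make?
First find the time 7 hours and 6 minutes after 6:06.
Total minutes: 6 x 60 + 6 + 7 x 60 + 6 = 792.
792 mod 720 = 72 minutes = 1:12.
Now compute the angle at 1:12:
Hour hand: 1 x 30 + 12 x 0.5 = 36 degrees
Minute hand: 12 x 6 = 72 degrees
Difference: |36 - 72| = 36 degrees
The angle is 36 degrees

Final answer: 36 degrees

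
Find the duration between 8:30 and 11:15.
From 8:30 to 11:15:
(11 x 60 + 15) - (8 x 60 + 30) = 675 - 510 = 165 minutes
= 2 hours and 45 minutes

Final answer: 2 hours and 45 minutes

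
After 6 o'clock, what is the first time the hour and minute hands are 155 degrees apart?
At t minutes past 6:00, the hour hand is at 30 x 6 + 0.5t degrees and the minute hand is at 6t degrees.
The smaller angle between them is 155 degrees when |30H - 5.5t| = 155 or |30H - 5.5t| = 205.
With H = 6, solve 30 x 6 - 5.5t = +/- target for each target:
  t = (30 x 6 - 155) / 5.5 = 4.55
  t = (30 x 6 + 155) / 5.5 = 60.91 (outside (0, 60))
  t = (30 x 6 - 205) / 5.5 = -4.55 (outside (0, 60))
  t = (30 x 6 + 205) / 5.5 = 70 (outside (0, 60))
Valid solutions in (0, 60): {4.55} minutes.
The first occurrence is t = 4.55 minutes.
The hands form a 155-degree angle at 4.55 minutes past 6:00.

Final answer: 4.55 minutes past 6:00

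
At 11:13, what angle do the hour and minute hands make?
Hour hand position: 11 x 30 + 13 x 0.5 = 336.5 degrees
Minute hand position: 13 x 6 = 78 degrees
Difference: |336.5 - 78| = 258.5 degrees
Since 258.5 > 180, the smaller angle is 360 - 258.5 = 101.5 degrees

Final answer: 101.5 degrees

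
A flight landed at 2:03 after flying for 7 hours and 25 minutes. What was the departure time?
Starting time: 2:03 = 123 total minutes past 12:00
Subtracting: 7 hours and 25 minutes = 445 minutes
123 - 445 = -322 (negative, add 12 hours = 720) = 398 minutes
= 6 hours and 38 minutes past 12:00 = 6:38

Final answer: 6:38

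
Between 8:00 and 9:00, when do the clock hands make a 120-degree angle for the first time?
At t minutes past 8:00, the hour hand is at 30 x 8 + 0.5t degrees and the minute hand is at 6t degrees.
The smaller angle between them is 120 degrees when |30H - 5.5t| = 120 or |30H - 5.5t| = 240.
With H = 8, solve 30 x 8 - 5.5t = +/- target for each target:
  t = (30 x 8 - 120) / 5.5 = 21.82
  t = (30 x 8 + 120) / 5.5 = 65.45 (outside (0, 60))
  t = (30 x 8 - 240) / 5.5 = 0 (outside (0, 60))
  t = (30 x 8 + 240) / 5.5 = 87.27 (outside (0, 60))
Valid solutions in (0, 60): {21.82} minutes.
The first occurrence is t = 21.82 minutes.
The hands form a 120-degree angle at 21.82 minutes past 8:00.

Final answer: 21.82 minutes past 8:00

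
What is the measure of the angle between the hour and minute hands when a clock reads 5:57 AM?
Hour hand position: 5 x 30 + 57 x 0.5 = 178.5 degrees
Minute hand position: 57 x 6 = 342 degrees
Difference: |178.5 - 342| = 163.5 degrees
The angle between the hands is 163.5 degrees

Final answer: 163.5 degrees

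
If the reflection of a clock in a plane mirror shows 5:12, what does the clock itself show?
Reflection across the vertical (12-6) axis maps a hand at angle A degrees to (360 - A) degrees, which sends a reading of T minutes past 12:00 to (720 - T) minutes past 12:00.
Mirror reads 5:12 = 312 minutes past 12:00.
Actual time: (720 - 312) mod 720 = 408 minutes = 6:48.

Final answer: 6:48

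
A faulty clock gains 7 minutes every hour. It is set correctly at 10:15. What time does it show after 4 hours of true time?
For every 60 true minutes, the faulty clock advances 60 + 7 = 67 minutes.
True elapsed: 4 hours = 240 minutes.
Faulty clock advances: 240 x 67/60 = 268 minutes (drift: 28 minutes ahead).
Shown time: 10:15 + 268 minutes = 2:43.

Final answer: 2:43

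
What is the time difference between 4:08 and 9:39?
From 4:08 to 9:39:
(9 x 60 + 39) - (4 x 60 + 8) = 579 - 248 = 331 minutes
= 5 hours and 31 minutes

Final answer: 5 hours and 31 minutes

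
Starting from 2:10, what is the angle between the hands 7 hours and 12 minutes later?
First find the time 7 hours and 12 minutes after 2:10.
Total minutes: 2 x 60 + 10 + 7 x 60 + 12 = 562.
562 mod 720 = 562 minutes = 9:22.
Now compute the angle at 9:22:
Hour hand: 9 x 30 + 22 x 0.5 = 281 degrees
Minute hand: 22 x 6 = 132 degrees
Difference: |281 - 132| = 149 degrees
The angle is 149 degrees

Final answer: 149 degrees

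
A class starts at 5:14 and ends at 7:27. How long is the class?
From 5:14 to 7:27:
(7 x 60 + 27) - (5 x 60 + 14) = 447 - 314 = 133 minutes
= 2 hours and 13 minutes

Final answer: 2 hours and 13 minutes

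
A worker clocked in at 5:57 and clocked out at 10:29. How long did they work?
From 5:57 to 10:29:
(10 x 60 + 29) - (5 x 60 + 57) = 629 - 357 = 272 minutes
= 4 hours and 32 minutes

Final answer: 4 hours and 32 minutes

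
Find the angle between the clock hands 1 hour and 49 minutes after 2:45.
First find the time 1 hour and 49 minutes after 2:45.
Total minutes: 2 x 60 + 45 + 1 x 60 + 49 = 274.
274 mod 720 = 274 minutes = 4:34.
Now compute the angle at 4:34:
Hour hand: 4 x 30 + 34 x 0.5 = 137 degrees
Minute hand: 34 x 6 = 204 degrees
Difference: |137 - 204| = 67 degrees
The angle is 67 degrees

Final answer: 67 degrees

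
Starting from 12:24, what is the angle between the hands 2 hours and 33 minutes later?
First find the time 2 hours and 33 minutes after 12:24.
Total minutes: 12 x 60 + 24 + 2 x 60 + 33 = 897.
897 mod 720 = 177 minutes = 2:57.
Now compute the angle at 2:57:
Hour hand: 2 x 30 + 57 x 0.5 = 88.5 degrees
Minute hand: 57 x 6 = 342 degrees
Difference: |88.5 - 342| = 253.5 degrees
Smaller angle: 360 - 253.5 = 106.5 degrees

Final answer: 106.5 degrees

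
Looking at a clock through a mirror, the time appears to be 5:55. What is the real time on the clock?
Reflection across the vertical (12-6) axis maps a hand at angle A degrees to (360 - A) degrees, which sends a reading of T minutes past 12:00 to (720 - T) minutes past 12:00.
Mirror reads 5:55 = 355 minutes past 12:00.
Actual time: (720 - 355) mod 720 = 365 minutes = 6:05.

Final answer: 6:05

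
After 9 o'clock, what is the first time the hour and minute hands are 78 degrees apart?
At t minutes past 9:00, the hour hand is at 30 x 9 + 0.5t degrees and the minute hand is at 6t degrees.
The smaller angle between them is 78 degrees when |30H - 5.5t| = 78 or |30H - 5.5t| = 282.
With H = 9, solve 30 x 9 - 5.5t = +/- target for each target:
  t = (30 x 9 - 78) / 5.5 = 34.91
  t = (30 x 9 + 78) / 5.5 = 63.27 (outside (0, 60))
  t = (30 x 9 - 282) / 5.5 = -2.18 (outside (0, 60))
  t = (30 x 9 + 282) / 5.5 = 100.36 (outside (0, 60))
Valid solutions in (0, 60): {34.91} minutes.
The first occurrence is t = 34.91 minutes.
The hands form a 78-degree angle at 34.91 minutes past 9:00.

Final answer: 34.91 minutes past 9:00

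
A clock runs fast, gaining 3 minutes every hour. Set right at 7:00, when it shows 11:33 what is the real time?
For every 60 true minutes, the faulty clock advances 63 minutes, so 1 faulty-clock minute corresponds to 60/63 true minutes.
From 7:00 to 11:33 on the faulty dial is 273 minutes.
True elapsed: 273 x 60/63 = 260 minutes = 4 hours and 20 minutes.
True time: 7:00 + 4 hours and 20 minutes = 11:20.

Final answer: 11:20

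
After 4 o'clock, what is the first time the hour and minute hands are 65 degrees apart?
At t minutes past 4:00, the hour hand is at 30 x 4 + 0.5t degrees and the minute hand is at 6t degrees.
The smaller angle between them is 65 degrees when |30H - 5.5t| = 65 or |30H - 5.5t| = 295.
With H = 4, solve 30 x 4 - 5.5t = +/- target for each target:
  t = (30 x 4 - 65) / 5.5 = 10
  t = (30 x 4 + 65) / 5.5 = 33.64
  t = (30 x 4 - 295) / 5.5 = -31.82 (outside (0, 60))
  t = (30 x 4 + 295) / 5.5 = 75.45 (outside (0, 60))
Valid solutions in (0, 60): {10, 33.64} minutes.
The first occurrence is t = 10 minutes.
The hands form a 65-degree angle at 10 minutes past 4:00.

Final answer: 10 minutes past 4:00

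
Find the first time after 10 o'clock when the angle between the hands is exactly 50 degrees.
At t minutes past 10:00, the hour hand is at 30 x 10 + 0.5t degrees and the minute hand is at 6t degrees.
The smaller angle between them is 50 degrees when |30H - 5.5t| = 50 or |30H - 5.5t| = 310.
With H = 10, solve 30 x 10 - 5.5t = +/- target for each target:
  t = (30 x 10 - 50) / 5.5 = 45.45
  t = (30 x 10 + 50) / 5.5 = 63.64 (outside (0, 60))
  t = (30 x 10 - 310) / 5.5 = -1.82 (outside (0, 60))
  t = (30 x 10 + 310) / 5.5 = 110.91 (outside (0, 60))
Valid solutions in (0, 60): {45.45} minutes.
The first occurrence is t = 45.45 minutes.
The hands form a 50-degree angle at 45.45 minutes past 10:00.

Final answer: 45.45 minutes past 10:00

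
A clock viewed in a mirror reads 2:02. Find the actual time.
Reflection across the vertical (12-6) axis maps a hand at angle A degrees to (360 - A) degrees, which sends a reading of T minutes past 12:00 to (720 - T) minutes past 12:00.
Mirror reads 2:02 = 122 minutes past 12:00.
Actual time: (720 - 122) mod 720 = 598 minutes = 9:58.

Final answer: 9:58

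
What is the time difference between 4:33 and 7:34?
From 4:33 to 7:34:
(7 x 60 + 34) - (4 x 60 + 33) = 454 - 273 = 181 minutes
= 3 hours and 1 minute

Final answer: 3 hours and 1 minute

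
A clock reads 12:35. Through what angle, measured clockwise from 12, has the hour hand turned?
The hour hand moves 30 degrees per hour and 0.5 degrees per minute.
At 12:35: (0) x 30 + 35 x 0.5 = 0 + 17.5 = 17.5 degrees

Final answer: 17.5 degrees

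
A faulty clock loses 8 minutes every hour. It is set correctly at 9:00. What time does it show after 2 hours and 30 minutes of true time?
For every 60 true minutes, the faulty clock advances 60 - 8 = 52 minutes.
True elapsed: 2 hours and 30 minutes = 150 minutes.
Faulty clock advances: 150 x 52/60 = 130 minutes (drift: 20 minutes behind).
Shown time: 9:00 + 130 minutes = 11:10.

Final answer: 11:10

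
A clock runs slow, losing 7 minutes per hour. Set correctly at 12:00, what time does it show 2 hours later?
For every 60 true minutes, the faulty clock advances 60 - 7 = 53 minutes.
True elapsed: 2 hours = 120 minutes.
Faulty clock advances: 120 x 53/60 = 106 minutes (drift: 14 minutes behind).
Shown time: 12:00 + 106 minutes = 1:46.

Final answer: 1:46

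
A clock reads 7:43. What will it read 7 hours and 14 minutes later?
Starting time: 7:43
Adding 14 minutes to 43 minutes: 43 + 14 = 57 minutes
Adding 7 hours: 7 + 7 = 14 - 12 = 2
Final time: 2:57

Final answer: 2:57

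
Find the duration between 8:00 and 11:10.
From 8:00 to 11:10:
(11 x 60 + 10) - (8 x 60 + 0) = 670 - 480 = 190 minutes
= 3 hours and 10 minutes

Final answer: 3 hours and 10 minutes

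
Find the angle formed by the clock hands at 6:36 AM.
Hour hand position: 6 x 30 + 36 x 0.5 = 198 degrees
Minute hand position: 36 x 6 = 216 degrees
Difference: |198 - 216| = 18 degrees
The angle between the hands is 18 degrees

Final answer: 18 degrees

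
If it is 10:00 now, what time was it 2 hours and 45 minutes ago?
Starting time: 10:00 = 600 total minutes past 12:00
Subtracting: 2 hours and 45 minutes = 165 minutes
600 - 165 = 435 minutes
= 7 hours and 15 minutes past 12:00 = 7:15

Final answer: 7:15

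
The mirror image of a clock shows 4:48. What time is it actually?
Reflection across the vertical (12-6) axis maps a hand at angle A degrees to (360 - A) degrees, which sends a reading of T minutes past 12:00 to (720 - T) minutes past 12:00.
Mirror reads 4:48 = 288 minutes past 12:00.
Actual time: (720 - 288) mod 720 = 432 minutes = 7:12.

Final answer: 7:12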